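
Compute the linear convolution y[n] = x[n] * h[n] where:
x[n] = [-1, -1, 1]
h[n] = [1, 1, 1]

y[n] = sum_k x[k]*h[n-k]. Output length = len(x) + len(h) - 1 = 3 + 3 - 1 = 5.
y[0] = -1*1 = -1
y[1] = -1*1 + -1*1 = -2
y[2] = 1*1 + -1*1 + -1*1 = -1
y[3] = 1*1 + -1*1 = 0
y[4] = 1*1 = 1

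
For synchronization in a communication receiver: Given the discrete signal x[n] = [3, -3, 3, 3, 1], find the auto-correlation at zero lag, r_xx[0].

The auto-correlation at zero lag r_xx[0] equals the signal energy.
r_xx[0] = sum of x[n]^2 = 3^2 + (-3)^2 + 3^2 + 3^2 + 1^2
= 9 + 9 + 9 + 9 + 1 = 37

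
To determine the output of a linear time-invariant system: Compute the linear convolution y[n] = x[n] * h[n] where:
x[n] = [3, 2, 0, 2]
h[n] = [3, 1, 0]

y[n] = sum_k x[k]*h[n-k]. Output length = len(x) + len(h) - 1 = 4 + 3 - 1 = 6.
y[0] = 3*3 = 9
y[1] = 2*3 + 3*1 = 9
y[2] = 0*3 + 2*1 + 3*0 = 2
y[3] = 2*3 + 0*1 + 2*0 = 6
y[4] = 2*1 + 0*0 = 2
y[5] = 2*0 = 0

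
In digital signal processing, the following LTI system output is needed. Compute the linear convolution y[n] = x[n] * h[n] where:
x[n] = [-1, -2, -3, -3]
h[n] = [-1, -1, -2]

y[n] = sum_k x[k]*h[n-k]. Output length = len(x) + len(h) - 1 = 4 + 3 - 1 = 6.
y[0] = -1*-1 = 1
y[1] = -2*-1 + -1*-1 = 3
y[2] = -3*-1 + -2*-1 + -1*-2 = 7
y[3] = -3*-1 + -3*-1 + -2*-2 = 10
y[4] = -3*-1 + -3*-2 = 9
y[5] = -3*-2 = 6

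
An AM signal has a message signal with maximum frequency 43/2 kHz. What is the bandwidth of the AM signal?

In AM (double-sideband), the bandwidth is twice the message frequency.
BW = 2 * f_m = 2 * 43/2 kHz = 43 kHz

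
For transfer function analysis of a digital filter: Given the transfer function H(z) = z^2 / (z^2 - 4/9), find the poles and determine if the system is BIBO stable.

Poles are roots of the denominator: z^2 - 4/9 = 0.
Quadratic formula: z = [-(0) +/- sqrt((0)^2 - 4*(-4/9))] / 2
Discriminant = 0 + 16/9 = 16/9; sqrt = 4/3.
z = (0 +/- 4/3) / 2 => z = 2/3 or z = -2/3.
|p1| = 2/3, |p2| = 2/3.
For BIBO stability, all poles must lie inside the unit circle (|p| < 1).
System is STABLE since both |p| < 1.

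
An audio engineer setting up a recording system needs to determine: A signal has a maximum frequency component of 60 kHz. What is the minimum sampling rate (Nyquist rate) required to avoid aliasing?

By the Nyquist-Shannon sampling theorem,
the minimum sampling rate (Nyquist rate) must be at least 2 * f_max.
Nyquist rate = 2 * 60 kHz = 120 kHz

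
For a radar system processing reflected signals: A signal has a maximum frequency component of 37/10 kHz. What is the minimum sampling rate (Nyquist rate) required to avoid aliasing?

By the Nyquist-Shannon sampling theorem,
the minimum sampling rate (Nyquist rate) must be at least 2 * f_max.
Nyquist rate = 2 * 37/10 kHz = 37/5 kHz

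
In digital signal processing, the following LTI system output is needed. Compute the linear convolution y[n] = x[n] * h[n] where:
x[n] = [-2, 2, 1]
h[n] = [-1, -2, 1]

y[n] = sum_k x[k]*h[n-k]. Output length = len(x) + len(h) - 1 = 3 + 3 - 1 = 5.
y[0] = -2*-1 = 2
y[1] = 2*-1 + -2*-2 = 2
y[2] = 1*-1 + 2*-2 + -2*1 = -7
y[3] = 1*-2 + 2*1 = 0
y[4] = 1*1 = 1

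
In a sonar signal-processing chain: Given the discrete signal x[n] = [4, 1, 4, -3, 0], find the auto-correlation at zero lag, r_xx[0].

The auto-correlation at zero lag r_xx[0] equals the signal energy.
r_xx[0] = sum of x[n]^2 = 4^2 + 1^2 + 4^2 + (-3)^2 + 0^2
= 16 + 1 + 16 + 9 + 0 = 42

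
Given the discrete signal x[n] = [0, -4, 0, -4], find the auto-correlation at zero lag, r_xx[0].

The auto-correlation at zero lag r_xx[0] equals the signal energy.
r_xx[0] = sum of x[n]^2 = 0^2 + (-4)^2 + 0^2 + (-4)^2
= 0 + 16 + 0 + 16 = 32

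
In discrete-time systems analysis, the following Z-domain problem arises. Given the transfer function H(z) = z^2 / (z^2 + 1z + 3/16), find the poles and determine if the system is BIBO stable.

Poles are roots of the denominator: z^2 + 1z + 3/16 = 0.
Quadratic formula: z = [-(1) +/- sqrt((1)^2 - 4*(3/16))] / 2
Discriminant = 1 - 3/4 = 1/4; sqrt = 1/2.
z = (-1 +/- 1/2) / 2 => z = -1/4 or z = -3/4.
|p1| = 1/4, |p2| = 3/4.
For BIBO stability, all poles must lie inside the unit circle (|p| < 1).
System is STABLE since both |p| < 1.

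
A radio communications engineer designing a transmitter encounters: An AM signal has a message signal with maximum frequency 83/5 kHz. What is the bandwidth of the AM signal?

In AM (double-sideband), the bandwidth is twice the message frequency.
BW = 2 * f_m = 2 * 83/5 kHz = 166/5 kHz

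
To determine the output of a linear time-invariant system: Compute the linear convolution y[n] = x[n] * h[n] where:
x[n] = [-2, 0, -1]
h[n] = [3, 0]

y[n] = sum_k x[k]*h[n-k]. Output length = len(x) + len(h) - 1 = 3 + 2 - 1 = 4.
y[0] = -2*3 = -6
y[1] = 0*3 + -2*0 = 0
y[2] = -1*3 + 0*0 = -3
y[3] = -1*0 = 0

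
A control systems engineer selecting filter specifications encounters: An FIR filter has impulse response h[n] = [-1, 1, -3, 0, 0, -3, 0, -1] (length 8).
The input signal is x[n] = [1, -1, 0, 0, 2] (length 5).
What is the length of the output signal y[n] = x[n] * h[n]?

For linear convolution, the output length is:
len(y) = len(x) + len(h) - 1 = 5 + 8 - 1 = 12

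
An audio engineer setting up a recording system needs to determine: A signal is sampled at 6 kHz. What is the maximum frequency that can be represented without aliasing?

The maximum frequency that can be represented without aliasing
is the Nyquist frequency: f_max = f_s / 2 = 6 kHz / 2 = 3 kHz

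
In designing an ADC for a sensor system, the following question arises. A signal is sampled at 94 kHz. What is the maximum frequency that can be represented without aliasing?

The maximum frequency that can be represented without aliasing
is the Nyquist frequency: f_max = f_s / 2 = 94 kHz / 2 = 47 kHz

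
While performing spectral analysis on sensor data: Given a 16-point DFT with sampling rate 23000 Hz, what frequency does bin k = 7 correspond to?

The frequency of DFT bin k is: f_k = k * f_s / N
f_7 = 7 * 23000 / 16 = 20125/2 Hz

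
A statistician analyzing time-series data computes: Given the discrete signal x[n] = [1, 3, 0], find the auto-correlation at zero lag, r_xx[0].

The auto-correlation at zero lag r_xx[0] equals the signal energy.
r_xx[0] = sum of x[n]^2 = 1^2 + 3^2 + 0^2
= 1 + 9 + 0 = 10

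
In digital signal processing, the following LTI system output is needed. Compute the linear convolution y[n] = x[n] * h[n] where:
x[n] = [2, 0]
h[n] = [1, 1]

y[n] = sum_k x[k]*h[n-k]. Output length = len(x) + len(h) - 1 = 2 + 2 - 1 = 3.
y[0] = 2*1 = 2
y[1] = 0*1 + 2*1 = 2
y[2] = 0*1 = 0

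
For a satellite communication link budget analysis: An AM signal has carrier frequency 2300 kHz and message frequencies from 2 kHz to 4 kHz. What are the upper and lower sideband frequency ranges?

Upper sideband (USB) = fc + [fm_low, fm_high] = 2300 + [2, 4] = [2302, 2304] kHz
Lower sideband (LSB) = fc - [fm_high, fm_low] = 2300 - [4, 2] = [2296, 2298] kHz
Total occupied spectrum: 2296 kHz to 2304 kHz (plus carrier at 2300 kHz)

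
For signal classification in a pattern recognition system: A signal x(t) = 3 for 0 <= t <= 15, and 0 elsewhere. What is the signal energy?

Energy = integral of |x(t)|^2 dt over the signal duration
= 3^2 * 15 = 9 * 15 = 135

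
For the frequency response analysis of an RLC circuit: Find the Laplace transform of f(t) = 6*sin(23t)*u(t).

Standard pair: sin(wt)*u(t) <-> w/(s^2+w^2)
With w = 23: L{6*sin(23t)*u(t)} = 138/(s^2+529)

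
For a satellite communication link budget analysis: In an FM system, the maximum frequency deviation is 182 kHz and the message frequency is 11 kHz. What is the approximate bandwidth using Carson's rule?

Carson's rule: BW = 2*(delta_f + f_m)
= 2*(182 + 11) kHz = 386 kHz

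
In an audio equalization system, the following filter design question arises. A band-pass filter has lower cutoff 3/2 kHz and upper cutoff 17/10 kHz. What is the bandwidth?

Bandwidth = f_high - f_low
= 17/10 kHz - 3/2 kHz = 1/5 kHz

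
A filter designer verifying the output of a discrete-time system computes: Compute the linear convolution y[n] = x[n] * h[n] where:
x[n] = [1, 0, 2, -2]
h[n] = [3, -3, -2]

y[n] = sum_k x[k]*h[n-k]. Output length = len(x) + len(h) - 1 = 4 + 3 - 1 = 6.
y[0] = 1*3 = 3
y[1] = 0*3 + 1*-3 = -3
y[2] = 2*3 + 0*-3 + 1*-2 = 4
y[3] = -2*3 + 2*-3 + 0*-2 = -12
y[4] = -2*-3 + 2*-2 = 2
y[5] = -2*-2 = 4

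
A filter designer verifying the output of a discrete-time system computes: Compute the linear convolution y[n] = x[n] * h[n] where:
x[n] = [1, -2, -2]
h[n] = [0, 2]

y[n] = sum_k x[k]*h[n-k]. Output length = len(x) + len(h) - 1 = 3 + 2 - 1 = 4.
y[0] = 1*0 = 0
y[1] = -2*0 + 1*2 = 2
y[2] = -2*0 + -2*2 = -4
y[3] = -2*2 = -4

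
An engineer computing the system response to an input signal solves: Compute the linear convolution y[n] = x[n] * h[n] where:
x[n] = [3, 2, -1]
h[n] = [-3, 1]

y[n] = sum_k x[k]*h[n-k]. Output length = len(x) + len(h) - 1 = 3 + 2 - 1 = 4.
y[0] = 3*-3 = -9
y[1] = 2*-3 + 3*1 = -3
y[2] = -1*-3 + 2*1 = 5
y[3] = -1*1 = -1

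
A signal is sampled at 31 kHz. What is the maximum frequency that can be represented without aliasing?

The maximum frequency that can be represented without aliasing
is the Nyquist frequency: f_max = f_s / 2 = 31 kHz / 2 = 31/2 kHz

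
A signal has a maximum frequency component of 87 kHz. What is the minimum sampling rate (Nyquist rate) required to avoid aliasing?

By the Nyquist-Shannon sampling theorem,
the minimum sampling rate (Nyquist rate) must be at least 2 * f_max.
Nyquist rate = 2 * 87 kHz = 174 kHz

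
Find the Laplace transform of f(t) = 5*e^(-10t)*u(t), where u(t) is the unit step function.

Standard Laplace transform pair:
e^(-at)*u(t) <-> 1/(s+a)
With a = 10: L{5*e^(-10t)*u(t)} = 5/(s+10), ROC: Re(s) > -10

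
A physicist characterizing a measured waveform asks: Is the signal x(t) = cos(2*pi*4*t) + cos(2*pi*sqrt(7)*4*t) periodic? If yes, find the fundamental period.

f1 = 4 Hz, f2 = 4*sqrt(7) Hz
Ratio f2/f1 = sqrt(7), which is irrational.
Since the frequency ratio is irrational, no common period exists.
The signal is not periodic.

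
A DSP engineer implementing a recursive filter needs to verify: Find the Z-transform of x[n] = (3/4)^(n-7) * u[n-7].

Time-shifting property: if X(z) = Z{x[n]}, then Z{x[n-d]} = z^(-d) * X(z)
X(z) = z/(z - 3/4) for x[n] = (3/4)^n * u[n]
Z{x[n-7]} = z^(-7) * z/(z - 3/4) = z^(-6)/(z - 3/4)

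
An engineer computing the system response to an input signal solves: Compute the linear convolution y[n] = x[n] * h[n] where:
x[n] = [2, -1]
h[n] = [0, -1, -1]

y[n] = sum_k x[k]*h[n-k]. Output length = len(x) + len(h) - 1 = 2 + 3 - 1 = 4.
y[0] = 2*0 = 0
y[1] = -1*0 + 2*-1 = -2
y[2] = -1*-1 + 2*-1 = -1
y[3] = -1*-1 = 1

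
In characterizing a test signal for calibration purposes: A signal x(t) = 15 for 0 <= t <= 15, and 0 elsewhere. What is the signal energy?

Energy = integral of |x(t)|^2 dt over the signal duration
= 15^2 * 15 = 225 * 15 = 3375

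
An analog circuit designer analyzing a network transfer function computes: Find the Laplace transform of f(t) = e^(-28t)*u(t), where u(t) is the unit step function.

Standard Laplace transform pair:
e^(-at)*u(t) <-> 1/(s+a)
With a = 28: L{e^(-28t)*u(t)} = 1/(s+28), ROC: Re(s) > -28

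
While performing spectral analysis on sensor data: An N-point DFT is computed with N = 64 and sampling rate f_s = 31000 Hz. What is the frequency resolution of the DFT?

DFT frequency resolution = f_s / N
= 31000 / 64 = 3875/8 Hz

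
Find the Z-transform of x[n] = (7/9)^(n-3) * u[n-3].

Time-shifting property: if X(z) = Z{x[n]}, then Z{x[n-d]} = z^(-d) * X(z)
X(z) = z/(z - 7/9) for x[n] = (7/9)^n * u[n]
Z{x[n-3]} = z^(-3) * z/(z - 7/9) = z^(-2)/(z - 7/9)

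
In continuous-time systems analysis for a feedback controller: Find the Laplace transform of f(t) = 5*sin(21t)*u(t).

Standard pair: sin(wt)*u(t) <-> w/(s^2+w^2)
With w = 21: L{5*sin(21t)*u(t)} = 105/(s^2+441)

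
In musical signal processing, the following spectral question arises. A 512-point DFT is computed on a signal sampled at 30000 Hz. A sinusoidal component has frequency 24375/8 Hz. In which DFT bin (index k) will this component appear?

DFT frequency resolution = f_s/N = 30000/512 = 1875/32 Hz
Bin index k = f_signal / resolution = 24375/8 / 1875/32 = 52
The signal frequency 24375/8 Hz falls in DFT bin k = 52.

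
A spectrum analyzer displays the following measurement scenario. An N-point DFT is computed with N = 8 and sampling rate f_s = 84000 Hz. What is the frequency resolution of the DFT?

DFT frequency resolution = f_s / N
= 84000 / 8 = 10500 Hz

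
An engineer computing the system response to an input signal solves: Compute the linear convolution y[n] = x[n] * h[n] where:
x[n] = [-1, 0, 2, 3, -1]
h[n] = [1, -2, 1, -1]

y[n] = sum_k x[k]*h[n-k]. Output length = len(x) + len(h) - 1 = 5 + 4 - 1 = 8.
y[0] = -1*1 = -1
y[1] = 0*1 + -1*-2 = 2
y[2] = 2*1 + 0*-2 + -1*1 = 1
y[3] = 3*1 + 2*-2 + 0*1 + -1*-1 = 0
y[4] = -1*1 + 3*-2 + 2*1 + 0*-1 = -5
y[5] = -1*-2 + 3*1 + 2*-1 = 3
y[6] = -1*1 + 3*-1 = -4
y[7] = -1*-1 = 1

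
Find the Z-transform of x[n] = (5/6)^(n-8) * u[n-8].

Time-shifting property: if X(z) = Z{x[n]}, then Z{x[n-d]} = z^(-d) * X(z)
X(z) = z/(z - 5/6) for x[n] = (5/6)^n * u[n]
Z{x[n-8]} = z^(-8) * z/(z - 5/6) = z^(-7)/(z - 5/6)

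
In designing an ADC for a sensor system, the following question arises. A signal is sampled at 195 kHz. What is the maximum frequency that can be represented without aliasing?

The maximum frequency that can be represented without aliasing
is the Nyquist frequency: f_max = f_s / 2 = 195 kHz / 2 = 195/2 kHz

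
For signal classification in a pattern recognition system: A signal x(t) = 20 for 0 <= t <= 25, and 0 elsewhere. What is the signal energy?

Energy = integral of |x(t)|^2 dt over the signal duration
= 20^2 * 25 = 400 * 25 = 10000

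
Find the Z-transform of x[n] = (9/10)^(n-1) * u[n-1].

Time-shifting property: if X(z) = Z{x[n]}, then Z{x[n-d]} = z^(-d) * X(z)
X(z) = z/(z - 9/10) for x[n] = (9/10)^n * u[n]
Z{x[n-1]} = z^(-1) * z/(z - 9/10) = 1/(z - 9/10)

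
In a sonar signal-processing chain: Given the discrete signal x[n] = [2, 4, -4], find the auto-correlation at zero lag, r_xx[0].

The auto-correlation at zero lag r_xx[0] equals the signal energy.
r_xx[0] = sum of x[n]^2 = 2^2 + 4^2 + (-4)^2
= 4 + 16 + 16 = 36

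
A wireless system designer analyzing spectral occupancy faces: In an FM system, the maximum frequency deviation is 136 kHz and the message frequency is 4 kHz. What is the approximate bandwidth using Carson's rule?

Carson's rule: BW = 2*(delta_f + f_m)
= 2*(136 + 4) kHz = 280 kHz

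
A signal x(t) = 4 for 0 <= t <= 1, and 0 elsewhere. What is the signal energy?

Energy = integral of |x(t)|^2 dt over the signal duration
= 4^2 * 1 = 16 * 1 = 16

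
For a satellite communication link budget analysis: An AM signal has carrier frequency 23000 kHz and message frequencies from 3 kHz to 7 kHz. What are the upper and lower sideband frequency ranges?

Upper sideband (USB) = fc + [fm_low, fm_high] = 23000 + [3, 7] = [23003, 23007] kHz
Lower sideband (LSB) = fc - [fm_high, fm_low] = 23000 - [7, 3] = [22993, 22997] kHz
Total occupied spectrum: 22993 kHz to 23007 kHz (plus carrier at 23000 kHz)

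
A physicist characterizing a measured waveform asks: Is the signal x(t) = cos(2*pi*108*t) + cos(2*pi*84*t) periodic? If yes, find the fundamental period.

f1 = 108 Hz, f2 = 84 Hz
Period T1 = 1/108, T2 = 1/84
Ratio T1/T2 = 84/108, which is rational.
The signal is periodic with fundamental period T = 1/GCD(108,84) = 1/12 s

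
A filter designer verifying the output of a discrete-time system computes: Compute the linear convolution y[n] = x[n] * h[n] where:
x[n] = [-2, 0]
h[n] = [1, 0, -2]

y[n] = sum_k x[k]*h[n-k]. Output length = len(x) + len(h) - 1 = 2 + 3 - 1 = 4.
y[0] = -2*1 = -2
y[1] = 0*1 + -2*0 = 0
y[2] = 0*0 + -2*-2 = 4
y[3] = 0*-2 = 0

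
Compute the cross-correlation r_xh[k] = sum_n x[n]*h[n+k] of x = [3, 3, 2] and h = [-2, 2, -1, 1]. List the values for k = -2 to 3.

Both sequences indexed from 0 and zero outside their support.
Lags with overlap: k = -2 to 3.
  r_xh[-2] = x[2]*h[0] = -4
  r_xh[-1] = x[1]*h[0] + x[2]*h[1] = -2
  r_xh[0] = x[0]*h[0] + x[1]*h[1] + x[2]*h[2] = -2
  r_xh[1] = x[0]*h[1] + x[1]*h[2] + x[2]*h[3] = 5
  r_xh[2] = x[0]*h[2] + x[1]*h[3] = 0
  r_xh[3] = x[0]*h[3] = 3
r_xh = [-4, -2, -2, 5, 0, 3] (for k = -2, ..., 3)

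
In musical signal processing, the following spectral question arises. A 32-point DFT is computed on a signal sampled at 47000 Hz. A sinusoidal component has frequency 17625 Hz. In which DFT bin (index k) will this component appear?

DFT frequency resolution = f_s/N = 47000/32 = 5875/4 Hz
Bin index k = f_signal / resolution = 17625 / 5875/4 = 12
The signal frequency 17625 Hz falls in DFT bin k = 12.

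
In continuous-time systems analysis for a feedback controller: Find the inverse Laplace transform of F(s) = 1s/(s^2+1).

Standard pair: s/(s^2+w^2) <-> cos(wt)*u(t)
With k=1, w=1: f(t) = cos(t)*u(t)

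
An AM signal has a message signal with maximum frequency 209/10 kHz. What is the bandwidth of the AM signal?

In AM (double-sideband), the bandwidth is twice the message frequency.
BW = 2 * f_m = 2 * 209/10 kHz = 209/5 kHz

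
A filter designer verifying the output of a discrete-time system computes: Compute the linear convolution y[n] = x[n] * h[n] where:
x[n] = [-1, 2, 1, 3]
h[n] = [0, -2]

y[n] = sum_k x[k]*h[n-k]. Output length = len(x) + len(h) - 1 = 4 + 2 - 1 = 5.
y[0] = -1*0 = 0
y[1] = 2*0 + -1*-2 = 2
y[2] = 1*0 + 2*-2 = -4
y[3] = 3*0 + 1*-2 = -2
y[4] = 3*-2 = -6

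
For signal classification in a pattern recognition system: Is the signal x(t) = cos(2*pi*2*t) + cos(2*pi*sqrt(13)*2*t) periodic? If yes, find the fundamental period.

f1 = 2 Hz, f2 = 2*sqrt(13) Hz
Ratio f2/f1 = sqrt(13), which is irrational.
Since the frequency ratio is irrational, no common period exists.
The signal is not periodic.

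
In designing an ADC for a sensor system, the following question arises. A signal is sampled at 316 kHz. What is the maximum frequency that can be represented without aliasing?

The maximum frequency that can be represented without aliasing
is the Nyquist frequency: f_max = f_s / 2 = 316 kHz / 2 = 158 kHz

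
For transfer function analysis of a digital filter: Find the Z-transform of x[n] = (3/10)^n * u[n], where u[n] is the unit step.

The Z-transform of a^n * u[n] is z/(z-a) for |z| > |a|.
Here a = 3/10, so X(z) = z/(z - (3/10)) = 10z/(10z - 3)
ROC: |z| > 3/10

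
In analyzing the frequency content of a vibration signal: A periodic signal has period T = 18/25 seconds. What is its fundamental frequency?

The fundamental frequency is the reciprocal of the period.
f = 1/T = 1/(18/25) = 25/18 Hz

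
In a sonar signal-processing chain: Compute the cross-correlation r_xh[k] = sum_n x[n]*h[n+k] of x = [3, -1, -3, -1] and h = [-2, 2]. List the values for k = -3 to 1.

Both sequences indexed from 0 and zero outside their support.
Lags with overlap: k = -3 to 1.
  r_xh[-3] = x[3]*h[0] = 2
  r_xh[-2] = x[2]*h[0] + x[3]*h[1] = 4
  r_xh[-1] = x[1]*h[0] + x[2]*h[1] = -4
  r_xh[0] = x[0]*h[0] + x[1]*h[1] = -8
  r_xh[1] = x[0]*h[1] = 6
r_xh = [2, 4, -4, -8, 6] (for k = -3, ..., 1)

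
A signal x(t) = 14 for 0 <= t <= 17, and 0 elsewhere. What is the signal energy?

Energy = integral of |x(t)|^2 dt over the signal duration
= 14^2 * 17 = 196 * 17 = 3332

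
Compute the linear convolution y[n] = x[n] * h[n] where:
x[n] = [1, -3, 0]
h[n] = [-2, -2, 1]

y[n] = sum_k x[k]*h[n-k]. Output length = len(x) + len(h) - 1 = 3 + 3 - 1 = 5.
y[0] = 1*-2 = -2
y[1] = -3*-2 + 1*-2 = 4
y[2] = 0*-2 + -3*-2 + 1*1 = 7
y[3] = 0*-2 + -3*1 = -3
y[4] = 0*1 = 0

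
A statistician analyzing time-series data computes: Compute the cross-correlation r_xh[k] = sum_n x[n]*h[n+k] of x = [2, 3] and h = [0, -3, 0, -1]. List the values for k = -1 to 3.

Both sequences indexed from 0 and zero outside their support.
Lags with overlap: k = -1 to 3.
  r_xh[-1] = x[1]*h[0] = 0
  r_xh[0] = x[0]*h[0] + x[1]*h[1] = -9
  r_xh[1] = x[0]*h[1] + x[1]*h[2] = -6
  r_xh[2] = x[0]*h[2] + x[1]*h[3] = -3
  r_xh[3] = x[0]*h[3] = -2
r_xh = [0, -9, -6, -3, -2] (for k = -1, ..., 3)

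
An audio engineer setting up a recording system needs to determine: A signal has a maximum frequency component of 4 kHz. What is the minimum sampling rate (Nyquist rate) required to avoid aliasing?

By the Nyquist-Shannon sampling theorem,
the minimum sampling rate (Nyquist rate) must be at least 2 * f_max.
Nyquist rate = 2 * 4 kHz = 8 kHz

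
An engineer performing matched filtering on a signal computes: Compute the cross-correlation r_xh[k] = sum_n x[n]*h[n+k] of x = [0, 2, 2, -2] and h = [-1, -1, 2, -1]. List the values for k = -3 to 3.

Both sequences indexed from 0 and zero outside their support.
Lags with overlap: k = -3 to 3.
  r_xh[-3] = x[3]*h[0] = 2
  r_xh[-2] = x[2]*h[0] + x[3]*h[1] = 0
  r_xh[-1] = x[1]*h[0] + x[2]*h[1] + x[3]*h[2] = -8
  r_xh[0] = x[0]*h[0] + x[1]*h[1] + x[2]*h[2] + x[3]*h[3] = 4
  r_xh[1] = x[0]*h[1] + x[1]*h[2] + x[2]*h[3] = 2
  r_xh[2] = x[0]*h[2] + x[1]*h[3] = -2
  r_xh[3] = x[0]*h[3] = 0
r_xh = [2, 0, -8, 4, 2, -2, 0] (for k = -3, ..., 3)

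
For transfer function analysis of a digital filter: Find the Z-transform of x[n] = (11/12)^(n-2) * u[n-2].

Time-shifting property: if X(z) = Z{x[n]}, then Z{x[n-d]} = z^(-d) * X(z)
X(z) = z/(z - 11/12) for x[n] = (11/12)^n * u[n]
Z{x[n-2]} = z^(-2) * z/(z - 11/12) = z^(-1)/(z - 11/12)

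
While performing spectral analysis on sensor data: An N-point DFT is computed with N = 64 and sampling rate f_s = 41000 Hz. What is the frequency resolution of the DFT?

DFT frequency resolution = f_s / N
= 41000 / 64 = 5125/8 Hz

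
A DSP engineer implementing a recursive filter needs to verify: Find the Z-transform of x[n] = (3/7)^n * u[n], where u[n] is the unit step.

The Z-transform of a^n * u[n] is z/(z-a) for |z| > |a|.
Here a = 3/7, so X(z) = z/(z - (3/7)) = 7z/(7z - 3)
ROC: |z| > 3/7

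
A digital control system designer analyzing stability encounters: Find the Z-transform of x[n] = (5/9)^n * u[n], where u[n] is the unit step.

The Z-transform of a^n * u[n] is z/(z-a) for |z| > |a|.
Here a = 5/9, so X(z) = z/(z - (5/9)) = 9z/(9z - 5)
ROC: |z| > 5/9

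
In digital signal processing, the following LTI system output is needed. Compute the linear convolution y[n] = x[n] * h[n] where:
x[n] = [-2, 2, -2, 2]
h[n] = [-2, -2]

y[n] = sum_k x[k]*h[n-k]. Output length = len(x) + len(h) - 1 = 4 + 2 - 1 = 5.
y[0] = -2*-2 = 4
y[1] = 2*-2 + -2*-2 = 0
y[2] = -2*-2 + 2*-2 = 0
y[3] = 2*-2 + -2*-2 = 0
y[4] = 2*-2 = -4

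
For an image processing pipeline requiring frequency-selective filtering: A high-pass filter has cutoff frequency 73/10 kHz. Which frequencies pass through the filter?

A high-pass filter passes all frequencies above the cutoff frequency 73/10 kHz and attenuates lower frequencies.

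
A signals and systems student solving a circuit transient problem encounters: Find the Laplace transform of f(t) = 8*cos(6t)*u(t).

Standard pair: cos(wt)*u(t) <-> s/(s^2+w^2)
With w = 6: L{8*cos(6t)*u(t)} = 8s/(s^2+36)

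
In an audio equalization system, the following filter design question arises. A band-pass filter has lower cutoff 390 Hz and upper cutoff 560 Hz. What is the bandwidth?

Bandwidth = f_high - f_low
= 560 Hz - 390 Hz = 170 Hz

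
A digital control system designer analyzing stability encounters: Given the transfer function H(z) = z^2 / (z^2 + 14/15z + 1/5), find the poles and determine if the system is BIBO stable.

Poles are roots of the denominator: z^2 + 14/15z + 1/5 = 0.
Quadratic formula: z = [-(14/15) +/- sqrt((14/15)^2 - 4*(1/5))] / 2
Discriminant = 196/225 - 4/5 = 16/225; sqrt = 4/15.
z = (-14/15 +/- 4/15) / 2 => z = -1/3 or z = -3/5.
|p1| = 3/5, |p2| = 1/3.
For BIBO stability, all poles must lie inside the unit circle (|p| < 1).
System is STABLE since both |p| < 1.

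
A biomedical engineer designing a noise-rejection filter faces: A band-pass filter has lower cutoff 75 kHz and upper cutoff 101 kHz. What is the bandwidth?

Bandwidth = f_high - f_low
= 101 kHz - 75 kHz = 26 kHz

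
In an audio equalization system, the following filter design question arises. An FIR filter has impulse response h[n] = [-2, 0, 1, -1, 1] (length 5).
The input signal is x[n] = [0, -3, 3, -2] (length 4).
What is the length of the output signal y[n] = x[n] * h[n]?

For linear convolution, the output length is:
len(y) = len(x) + len(h) - 1 = 4 + 5 - 1 = 8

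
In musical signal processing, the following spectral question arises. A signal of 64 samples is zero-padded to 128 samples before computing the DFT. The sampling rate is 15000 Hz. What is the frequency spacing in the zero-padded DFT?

Original DFT: N = 64, resolution = f_s/N = 15000/64 = 1875/8 Hz
Zero-padded DFT: N = 128, resolution = f_s/N = 15000/128 = 1875/16 Hz
Zero-padding interpolates the spectrum (finer frequency grid)
but does NOT improve the true spectral resolution (ability to resolve close frequencies).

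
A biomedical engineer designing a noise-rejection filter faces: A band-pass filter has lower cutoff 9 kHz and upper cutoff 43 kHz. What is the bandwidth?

Bandwidth = f_high - f_low
= 43 kHz - 9 kHz = 34 kHz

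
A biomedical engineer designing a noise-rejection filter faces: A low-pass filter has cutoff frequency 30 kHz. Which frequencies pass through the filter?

A low-pass filter passes all frequencies below the cutoff frequency 30 kHz and attenuates higher frequencies.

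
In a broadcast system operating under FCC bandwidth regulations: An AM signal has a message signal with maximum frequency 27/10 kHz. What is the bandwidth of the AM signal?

In AM (double-sideband), the bandwidth is twice the message frequency.
BW = 2 * f_m = 2 * 27/10 kHz = 27/5 kHz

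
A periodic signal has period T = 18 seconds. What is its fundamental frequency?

The fundamental frequency is the reciprocal of the period.
f = 1/T = 1/(18) = 1/18 Hz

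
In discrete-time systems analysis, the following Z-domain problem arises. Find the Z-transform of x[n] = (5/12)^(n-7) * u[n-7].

Time-shifting property: if X(z) = Z{x[n]}, then Z{x[n-d]} = z^(-d) * X(z)
X(z) = z/(z - 5/12) for x[n] = (5/12)^n * u[n]
Z{x[n-7]} = z^(-7) * z/(z - 5/12) = z^(-6)/(z - 5/12)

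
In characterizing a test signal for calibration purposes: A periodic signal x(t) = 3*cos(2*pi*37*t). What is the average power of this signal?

Average power of A*cos(wt) is A^2/2.
P = 3^2 / 2 = 9/2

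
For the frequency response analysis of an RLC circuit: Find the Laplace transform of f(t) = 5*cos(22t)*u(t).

Standard pair: cos(wt)*u(t) <-> s/(s^2+w^2)
With w = 22: L{5*cos(22t)*u(t)} = 5s/(s^2+484)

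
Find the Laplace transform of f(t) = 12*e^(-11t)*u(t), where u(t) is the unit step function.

Standard Laplace transform pair:
e^(-at)*u(t) <-> 1/(s+a)
With a = 11: L{12*e^(-11t)*u(t)} = 12/(s+11), ROC: Re(s) > -11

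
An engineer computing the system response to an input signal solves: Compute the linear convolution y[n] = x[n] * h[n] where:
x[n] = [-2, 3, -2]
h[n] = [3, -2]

y[n] = sum_k x[k]*h[n-k]. Output length = len(x) + len(h) - 1 = 3 + 2 - 1 = 4.
y[0] = -2*3 = -6
y[1] = 3*3 + -2*-2 = 13
y[2] = -2*3 + 3*-2 = -12
y[3] = -2*-2 = 4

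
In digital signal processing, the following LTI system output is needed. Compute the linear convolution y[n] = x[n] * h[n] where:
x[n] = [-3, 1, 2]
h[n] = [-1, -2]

y[n] = sum_k x[k]*h[n-k]. Output length = len(x) + len(h) - 1 = 3 + 2 - 1 = 4.
y[0] = -3*-1 = 3
y[1] = 1*-1 + -3*-2 = 5
y[2] = 2*-1 + 1*-2 = -4
y[3] = 2*-2 = -4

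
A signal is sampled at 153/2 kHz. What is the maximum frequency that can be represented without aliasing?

The maximum frequency that can be represented without aliasing
is the Nyquist frequency: f_max = f_s / 2 = 153/2 kHz / 2 = 153/4 kHz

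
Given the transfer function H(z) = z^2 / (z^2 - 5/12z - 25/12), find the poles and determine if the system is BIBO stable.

Poles are roots of the denominator: z^2 - 5/12z - 25/12 = 0.
Quadratic formula: z = [-(-5/12) +/- sqrt((-5/12)^2 - 4*(-25/12))] / 2
Discriminant = 25/144 + 25/3 = 1225/144; sqrt = 35/12.
z = (5/12 +/- 35/12) / 2 => z = 5/3 or z = -5/4.
|p1| = 5/4, |p2| = 5/3.
For BIBO stability, all poles must lie inside the unit circle (|p| < 1).
System is UNSTABLE since at least one |p| >= 1.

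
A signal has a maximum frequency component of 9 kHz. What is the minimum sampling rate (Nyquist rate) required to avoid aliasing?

By the Nyquist-Shannon sampling theorem,
the minimum sampling rate (Nyquist rate) must be at least 2 * f_max.
Nyquist rate = 2 * 9 kHz = 18 kHz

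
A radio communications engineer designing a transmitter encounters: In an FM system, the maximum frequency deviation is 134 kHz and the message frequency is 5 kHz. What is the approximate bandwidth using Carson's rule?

Carson's rule: BW = 2*(delta_f + f_m)
= 2*(134 + 5) kHz = 278 kHz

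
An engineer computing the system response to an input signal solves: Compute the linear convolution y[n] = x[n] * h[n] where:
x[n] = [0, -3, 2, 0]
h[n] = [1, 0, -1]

y[n] = sum_k x[k]*h[n-k]. Output length = len(x) + len(h) - 1 = 4 + 3 - 1 = 6.
y[0] = 0*1 = 0
y[1] = -3*1 + 0*0 = -3
y[2] = 2*1 + -3*0 + 0*-1 = 2
y[3] = 0*1 + 2*0 + -3*-1 = 3
y[4] = 0*0 + 2*-1 = -2
y[5] = 0*-1 = 0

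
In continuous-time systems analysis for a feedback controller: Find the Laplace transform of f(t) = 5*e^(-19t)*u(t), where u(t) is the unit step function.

Standard Laplace transform pair:
e^(-at)*u(t) <-> 1/(s+a)
With a = 19: L{5*e^(-19t)*u(t)} = 5/(s+19), ROC: Re(s) > -19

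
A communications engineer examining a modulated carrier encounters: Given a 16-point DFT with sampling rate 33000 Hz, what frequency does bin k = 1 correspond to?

The frequency of DFT bin k is: f_k = k * f_s / N
f_1 = 1 * 33000 / 16 = 4125/2 Hz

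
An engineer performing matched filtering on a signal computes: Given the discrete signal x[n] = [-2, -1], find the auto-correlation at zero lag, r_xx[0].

The auto-correlation at zero lag r_xx[0] equals the signal energy.
r_xx[0] = sum of x[n]^2 = (-2)^2 + (-1)^2
= 4 + 1 = 5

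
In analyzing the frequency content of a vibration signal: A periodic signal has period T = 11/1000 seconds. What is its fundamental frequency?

The fundamental frequency is the reciprocal of the period.
f = 1/T = 1/(11/1000) = 1000/11 Hz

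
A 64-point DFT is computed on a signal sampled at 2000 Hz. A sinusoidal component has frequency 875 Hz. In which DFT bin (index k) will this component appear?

DFT frequency resolution = f_s/N = 2000/64 = 125/4 Hz
Bin index k = f_signal / resolution = 875 / 125/4 = 28
The signal frequency 875 Hz falls in DFT bin k = 28.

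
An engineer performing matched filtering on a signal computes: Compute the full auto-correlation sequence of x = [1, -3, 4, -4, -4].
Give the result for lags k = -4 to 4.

r_xx[k] = sum_m x[m]*x[m+k], indexed from 0, for k = -4 to 4:
  r_xx[-4] = x[4]*x[0] = -4
  r_xx[-3] = x[3]*x[0] + x[4]*x[1] = 8
  r_xx[-2] = x[2]*x[0] + x[3]*x[1] + x[4]*x[2] = 0
  r_xx[-1] = x[1]*x[0] + x[2]*x[1] + x[3]*x[2] + x[4]*x[3] = -15
  r_xx[0] = x[0]*x[0] + x[1]*x[1] + x[2]*x[2] + x[3]*x[3] + x[4]*x[4] = 58
  r_xx[1] = x[0]*x[1] + x[1]*x[2] + x[2]*x[3] + x[3]*x[4] = -15
  r_xx[2] = x[0]*x[2] + x[1]*x[3] + x[2]*x[4] = 0
  r_xx[3] = x[0]*x[3] + x[1]*x[4] = 8
  r_xx[4] = x[0]*x[4] = -4
r_xx = [-4, 8, 0, -15, 58, -15, 0, 8, -4]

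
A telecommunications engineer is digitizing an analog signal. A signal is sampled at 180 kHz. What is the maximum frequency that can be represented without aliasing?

The maximum frequency that can be represented without aliasing
is the Nyquist frequency: f_max = f_s / 2 = 180 kHz / 2 = 90 kHz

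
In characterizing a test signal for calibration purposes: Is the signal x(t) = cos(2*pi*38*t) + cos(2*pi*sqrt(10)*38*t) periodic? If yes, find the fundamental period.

f1 = 38 Hz, f2 = 38*sqrt(10) Hz
Ratio f2/f1 = sqrt(10), which is irrational.
Since the frequency ratio is irrational, no common period exists.
The signal is not periodic.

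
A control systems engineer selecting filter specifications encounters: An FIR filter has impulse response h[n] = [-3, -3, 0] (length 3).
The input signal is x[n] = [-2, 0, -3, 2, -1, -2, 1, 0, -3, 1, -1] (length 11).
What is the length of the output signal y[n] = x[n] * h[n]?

For linear convolution, the output length is:
len(y) = len(x) + len(h) - 1 = 11 + 3 - 1 = 13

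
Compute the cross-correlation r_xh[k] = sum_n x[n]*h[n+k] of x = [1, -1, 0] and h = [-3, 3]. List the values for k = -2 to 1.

Both sequences indexed from 0 and zero outside their support.
Lags with overlap: k = -2 to 1.
  r_xh[-2] = x[2]*h[0] = 0
  r_xh[-1] = x[1]*h[0] + x[2]*h[1] = 3
  r_xh[0] = x[0]*h[0] + x[1]*h[1] = -6
  r_xh[1] = x[0]*h[1] = 3
r_xh = [0, 3, -6, 3] (for k = -2, ..., 1)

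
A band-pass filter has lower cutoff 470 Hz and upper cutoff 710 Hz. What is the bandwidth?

Bandwidth = f_high - f_low
= 710 Hz - 470 Hz = 240 Hz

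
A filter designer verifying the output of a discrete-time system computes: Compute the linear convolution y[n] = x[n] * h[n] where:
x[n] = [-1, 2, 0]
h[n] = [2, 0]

y[n] = sum_k x[k]*h[n-k]. Output length = len(x) + len(h) - 1 = 3 + 2 - 1 = 4.
y[0] = -1*2 = -2
y[1] = 2*2 + -1*0 = 4
y[2] = 0*2 + 2*0 = 0
y[3] = 0*0 = 0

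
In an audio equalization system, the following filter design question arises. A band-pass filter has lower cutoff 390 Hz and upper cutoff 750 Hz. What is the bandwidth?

Bandwidth = f_high - f_low
= 750 Hz - 390 Hz = 360 Hz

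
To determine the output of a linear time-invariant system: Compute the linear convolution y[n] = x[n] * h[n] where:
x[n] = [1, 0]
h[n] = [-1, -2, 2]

y[n] = sum_k x[k]*h[n-k]. Output length = len(x) + len(h) - 1 = 2 + 3 - 1 = 4.
y[0] = 1*-1 = -1
y[1] = 0*-1 + 1*-2 = -2
y[2] = 0*-2 + 1*2 = 2
y[3] = 0*2 = 0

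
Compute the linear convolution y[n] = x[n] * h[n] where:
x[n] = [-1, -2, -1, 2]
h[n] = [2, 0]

y[n] = sum_k x[k]*h[n-k]. Output length = len(x) + len(h) - 1 = 4 + 2 - 1 = 5.
y[0] = -1*2 = -2
y[1] = -2*2 + -1*0 = -4
y[2] = -1*2 + -2*0 = -2
y[3] = 2*2 + -1*0 = 4
y[4] = 2*0 = 0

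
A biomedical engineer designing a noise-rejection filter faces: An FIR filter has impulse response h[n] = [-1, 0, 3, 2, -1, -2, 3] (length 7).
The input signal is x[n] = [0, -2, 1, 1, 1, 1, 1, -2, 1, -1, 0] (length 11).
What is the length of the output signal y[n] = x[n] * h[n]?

For linear convolution, the output length is:
len(y) = len(x) + len(h) - 1 = 11 + 7 - 1 = 17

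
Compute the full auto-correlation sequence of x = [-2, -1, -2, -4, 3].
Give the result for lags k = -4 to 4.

r_xx[k] = sum_m x[m]*x[m+k], indexed from 0, for k = -4 to 4:
  r_xx[-4] = x[4]*x[0] = -6
  r_xx[-3] = x[3]*x[0] + x[4]*x[1] = 5
  r_xx[-2] = x[2]*x[0] + x[3]*x[1] + x[4]*x[2] = 2
  r_xx[-1] = x[1]*x[0] + x[2]*x[1] + x[3]*x[2] + x[4]*x[3] = 0
  r_xx[0] = x[0]*x[0] + x[1]*x[1] + x[2]*x[2] + x[3]*x[3] + x[4]*x[4] = 34
  r_xx[1] = x[0]*x[1] + x[1]*x[2] + x[2]*x[3] + x[3]*x[4] = 0
  r_xx[2] = x[0]*x[2] + x[1]*x[3] + x[2]*x[4] = 2
  r_xx[3] = x[0]*x[3] + x[1]*x[4] = 5
  r_xx[4] = x[0]*x[4] = -6
r_xx = [-6, 5, 2, 0, 34, 0, 2, 5, -6]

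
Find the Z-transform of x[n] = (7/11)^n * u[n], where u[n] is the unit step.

The Z-transform of a^n * u[n] is z/(z-a) for |z| > |a|.
Here a = 7/11, so X(z) = z/(z - (7/11)) = 11z/(11z - 7)
ROC: |z| > 7/11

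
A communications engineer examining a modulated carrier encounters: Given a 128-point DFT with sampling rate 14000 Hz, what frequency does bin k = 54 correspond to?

The frequency of DFT bin k is: f_k = k * f_s / N
f_54 = 54 * 14000 / 128 = 23625/4 Hz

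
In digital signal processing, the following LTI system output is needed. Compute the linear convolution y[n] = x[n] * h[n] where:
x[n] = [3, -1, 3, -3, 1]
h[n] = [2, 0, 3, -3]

y[n] = sum_k x[k]*h[n-k]. Output length = len(x) + len(h) - 1 = 5 + 4 - 1 = 8.
y[0] = 3*2 = 6
y[1] = -1*2 + 3*0 = -2
y[2] = 3*2 + -1*0 + 3*3 = 15
y[3] = -3*2 + 3*0 + -1*3 + 3*-3 = -18
y[4] = 1*2 + -3*0 + 3*3 + -1*-3 = 14
y[5] = 1*0 + -3*3 + 3*-3 = -18
y[6] = 1*3 + -3*-3 = 12
y[7] = 1*-3 = -3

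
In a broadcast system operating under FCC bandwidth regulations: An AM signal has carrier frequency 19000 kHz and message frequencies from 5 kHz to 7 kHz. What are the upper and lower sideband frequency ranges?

Upper sideband (USB) = fc + [fm_low, fm_high] = 19000 + [5, 7] = [19005, 19007] kHz
Lower sideband (LSB) = fc - [fm_high, fm_low] = 19000 - [7, 5] = [18993, 18995] kHz
Total occupied spectrum: 18993 kHz to 19007 kHz (plus carrier at 19000 kHz)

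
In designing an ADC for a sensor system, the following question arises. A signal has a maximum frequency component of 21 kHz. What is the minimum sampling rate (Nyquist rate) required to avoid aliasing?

By the Nyquist-Shannon sampling theorem,
the minimum sampling rate (Nyquist rate) must be at least 2 * f_max.
Nyquist rate = 2 * 21 kHz = 42 kHz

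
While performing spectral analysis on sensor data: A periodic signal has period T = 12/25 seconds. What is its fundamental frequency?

The fundamental frequency is the reciprocal of the period.
f = 1/T = 1/(12/25) = 25/12 Hz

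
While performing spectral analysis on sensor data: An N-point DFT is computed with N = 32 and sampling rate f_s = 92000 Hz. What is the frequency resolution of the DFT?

DFT frequency resolution = f_s / N
= 92000 / 32 = 2875 Hz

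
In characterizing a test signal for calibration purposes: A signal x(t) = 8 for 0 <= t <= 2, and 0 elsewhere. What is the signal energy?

Energy = integral of |x(t)|^2 dt over the signal duration
= 8^2 * 2 = 64 * 2 = 128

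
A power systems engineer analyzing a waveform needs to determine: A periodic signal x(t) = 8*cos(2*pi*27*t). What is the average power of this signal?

Average power of A*cos(wt) is A^2/2.
P = 8^2 / 2 = 64/2 = 32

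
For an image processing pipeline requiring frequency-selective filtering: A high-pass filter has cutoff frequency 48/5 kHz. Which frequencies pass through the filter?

A high-pass filter passes all frequencies above the cutoff frequency 48/5 kHz and attenuates lower frequencies.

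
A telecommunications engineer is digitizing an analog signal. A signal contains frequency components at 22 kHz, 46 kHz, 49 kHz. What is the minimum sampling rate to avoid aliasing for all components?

The highest frequency component is f_max = 49 kHz.
Nyquist rate = 2 * f_max = 2 * 49 kHz = 98 kHz.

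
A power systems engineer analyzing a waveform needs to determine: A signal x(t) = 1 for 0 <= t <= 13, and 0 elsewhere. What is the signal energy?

Energy = integral of |x(t)|^2 dt over the signal duration
= 1^2 * 13 = 1 * 13 = 13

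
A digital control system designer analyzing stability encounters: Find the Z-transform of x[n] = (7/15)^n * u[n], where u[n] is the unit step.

The Z-transform of a^n * u[n] is z/(z-a) for |z| > |a|.
Here a = 7/15, so X(z) = z/(z - (7/15)) = 15z/(15z - 7)
ROC: |z| > 7/15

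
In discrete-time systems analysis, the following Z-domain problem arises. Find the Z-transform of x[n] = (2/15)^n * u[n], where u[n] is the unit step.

The Z-transform of a^n * u[n] is z/(z-a) for |z| > |a|.
Here a = 2/15, so X(z) = z/(z - (2/15)) = 15z/(15z - 2)
ROC: |z| > 2/15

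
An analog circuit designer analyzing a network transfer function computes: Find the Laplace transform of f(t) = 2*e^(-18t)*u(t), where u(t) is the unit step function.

Standard Laplace transform pair:
e^(-at)*u(t) <-> 1/(s+a)
With a = 18: L{2*e^(-18t)*u(t)} = 2/(s+18), ROC: Re(s) > -18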